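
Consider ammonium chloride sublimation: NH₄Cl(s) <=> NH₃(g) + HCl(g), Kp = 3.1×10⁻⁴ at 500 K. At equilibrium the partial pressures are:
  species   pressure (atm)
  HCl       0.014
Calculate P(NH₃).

P(NH₃) = 0.022 atm

(NH₄Cl is a pure solid — omitted from Kp.)
At equilibrium, Kp = P(NH₃)·P(HCl) = 3.1×10⁻⁴.
(P(NH₃))·(0.014) = 3.1×10⁻⁴
P(NH₃) = 0.0221 = 0.022 atm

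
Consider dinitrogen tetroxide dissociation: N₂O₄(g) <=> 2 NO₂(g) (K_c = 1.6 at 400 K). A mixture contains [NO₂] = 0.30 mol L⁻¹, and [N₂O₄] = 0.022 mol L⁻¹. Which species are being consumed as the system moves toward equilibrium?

Q_c = [NO₂]² / [N₂O₄] = (0.30)² / (0.022) = 4.1
Q_c = 4.1 > K_c = 1.6: net reverse reaction.

NO₂ (products)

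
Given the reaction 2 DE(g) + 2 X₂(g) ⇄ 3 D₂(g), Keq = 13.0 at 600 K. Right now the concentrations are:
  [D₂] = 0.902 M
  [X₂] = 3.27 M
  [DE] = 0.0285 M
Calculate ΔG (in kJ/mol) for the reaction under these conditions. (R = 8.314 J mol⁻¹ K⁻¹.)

Q = [D₂]³ / ([DE]²·[X₂]²) = (0.902)³ / ((0.0285)²·(3.27)²) = 84.5
ΔG = RT ln(Q/Keq) = (8.314 J mol⁻¹ K⁻¹)(600 K) × ln(84.5/13.0)
   = (4.988 kJ/mol)(1.872) = 9.34 kJ/mol
ΔG > 0, so the forward reaction is non-spontaneous (proceeds in reverse).

ΔG = 9.34 kJ/mol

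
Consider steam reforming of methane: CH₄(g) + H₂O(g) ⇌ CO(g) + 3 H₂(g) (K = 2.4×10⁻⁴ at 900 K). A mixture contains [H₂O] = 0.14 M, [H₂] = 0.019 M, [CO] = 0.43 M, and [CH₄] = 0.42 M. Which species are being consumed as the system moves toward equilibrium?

Q = [CO]·[H₂]³ / ([CH₄]·[H₂O]) = (0.43)·(0.019)³ / ((0.42)·(0.14)) = 5.0×10⁻⁵
Q = 5.0×10⁻⁵ < K = 2.4×10⁻⁴: net forward reaction.

CH₄, H₂O (reactants)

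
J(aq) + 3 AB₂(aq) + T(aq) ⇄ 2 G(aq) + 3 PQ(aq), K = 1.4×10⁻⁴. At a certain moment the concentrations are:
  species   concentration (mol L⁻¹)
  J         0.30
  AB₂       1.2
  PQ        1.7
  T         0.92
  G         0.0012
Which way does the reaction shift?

Q = [G]²·[PQ]³ / ([J]·[AB₂]³·[T]) = (0.0012)²·(1.7)³ / ((0.30)·(1.2)³·(0.92)) = 1.5×10⁻⁵
Q = 1.5×10⁻⁵ < K = 1.4×10⁻⁴, so the forward reaction proceeds.

to the right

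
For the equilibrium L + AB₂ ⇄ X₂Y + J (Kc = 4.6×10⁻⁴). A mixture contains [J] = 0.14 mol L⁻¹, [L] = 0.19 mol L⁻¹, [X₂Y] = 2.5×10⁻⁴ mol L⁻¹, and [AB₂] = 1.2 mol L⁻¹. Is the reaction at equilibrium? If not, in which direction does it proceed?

toward products

Qc = [X₂Y]·[J] / ([L]·[AB₂]) = (2.5×10⁻⁴)·(0.14) / ((0.19)·(1.2)) = 1.5×10⁻⁴
Qc = 1.5×10⁻⁴ < Kc = 4.6×10⁻⁴, so the forward reaction proceeds.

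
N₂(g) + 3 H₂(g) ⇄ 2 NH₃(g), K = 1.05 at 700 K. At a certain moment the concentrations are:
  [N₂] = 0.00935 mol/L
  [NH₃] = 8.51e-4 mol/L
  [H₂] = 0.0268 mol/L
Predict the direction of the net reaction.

Q = [NH₃]² / ([N₂]·[H₂]³) = (8.51e-4)² / ((0.00935)·(0.0268)³) = 4.02
Q = 4.02 > K = 1.05, so the reverse reaction proceeds.

to the left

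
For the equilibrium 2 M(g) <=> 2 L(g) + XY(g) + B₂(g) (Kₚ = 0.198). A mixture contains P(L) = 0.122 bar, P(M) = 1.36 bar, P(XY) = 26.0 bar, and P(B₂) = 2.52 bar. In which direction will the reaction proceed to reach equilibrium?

toward reactants

Qₚ = P(L)²·P(XY)·P(B₂) / P(M)² = (0.122)²·(26.0)·(2.52) / (1.36)² = 0.527
Qₚ = 0.527 > Kₚ = 0.198, so the reverse reaction proceeds.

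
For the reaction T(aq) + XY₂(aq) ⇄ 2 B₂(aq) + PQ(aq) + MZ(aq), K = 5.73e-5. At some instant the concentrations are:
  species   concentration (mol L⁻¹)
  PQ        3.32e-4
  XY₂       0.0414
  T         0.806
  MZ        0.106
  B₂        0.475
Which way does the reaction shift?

toward reactants

Q = [B₂]²·[PQ]·[MZ] / ([T]·[XY₂]) = (0.475)²·(3.32e-4)·(0.106) / ((0.806)·(0.0414)) = 2.38e-4
Q = 2.38e-4 > K = 5.73e-5, so the reverse reaction proceeds.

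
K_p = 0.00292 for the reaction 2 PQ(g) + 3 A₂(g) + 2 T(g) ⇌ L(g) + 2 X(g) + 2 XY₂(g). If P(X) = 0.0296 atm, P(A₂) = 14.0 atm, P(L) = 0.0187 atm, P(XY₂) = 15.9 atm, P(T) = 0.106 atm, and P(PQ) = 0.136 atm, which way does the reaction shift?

Q_p = P(L)·P(X)²·P(XY₂)² / (P(PQ)²·P(A₂)³·P(T)²) = (0.0187)·(0.0296)²·(15.9)² / ((0.136)²·(14.0)³·(0.106)²) = 0.00726
Q_p = 0.00726 > K_p = 0.00292, so the reverse reaction proceeds.

toward reactants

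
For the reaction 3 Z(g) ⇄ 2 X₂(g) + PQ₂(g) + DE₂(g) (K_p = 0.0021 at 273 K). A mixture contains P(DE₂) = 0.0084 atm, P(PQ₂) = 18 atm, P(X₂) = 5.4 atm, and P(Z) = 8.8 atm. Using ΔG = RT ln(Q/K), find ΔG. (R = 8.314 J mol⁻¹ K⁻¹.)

ΔG = 2.55 kJ/mol

Q_p = P(X₂)²·P(PQ₂)·P(DE₂) / P(Z)³ = (5.4)²·(18)·(0.0084) / (8.8)³ = 0.00647
ΔG = RT ln(Q_p/K_p) = (8.314 J mol⁻¹ K⁻¹)(273 K) × ln(0.00647/0.0021)
   = (2.270 kJ/mol)(1.125) = 2.55 kJ/mol
ΔG > 0, so the forward reaction is non-spontaneous (proceeds in reverse).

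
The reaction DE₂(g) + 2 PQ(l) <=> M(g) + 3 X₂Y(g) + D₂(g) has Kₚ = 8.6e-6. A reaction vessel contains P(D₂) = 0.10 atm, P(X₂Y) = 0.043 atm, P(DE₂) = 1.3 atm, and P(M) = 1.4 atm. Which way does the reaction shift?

at equilibrium

(PQ is a pure liquid — omitted from Qₚ.)
Qₚ = P(M)·P(X₂Y)³·P(D₂) / P(DE₂) = (1.4)·(0.043)³·(0.10) / (1.3) = 8.6e-6
Qₚ = 8.6e-6 = Kₚ, so the system is already at equilibrium.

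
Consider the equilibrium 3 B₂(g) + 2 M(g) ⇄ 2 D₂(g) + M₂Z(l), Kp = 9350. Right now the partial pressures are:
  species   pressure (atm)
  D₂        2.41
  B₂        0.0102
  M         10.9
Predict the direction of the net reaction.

(M₂Z is a pure liquid — omitted from Qp.)
Qp = P(D₂)² / (P(B₂)³·P(M)²) = (2.41)² / ((0.0102)³·(10.9)²) = 46100
Qp = 46100 > Kp = 9350, so the reverse reaction proceeds.

reverse (toward reactants)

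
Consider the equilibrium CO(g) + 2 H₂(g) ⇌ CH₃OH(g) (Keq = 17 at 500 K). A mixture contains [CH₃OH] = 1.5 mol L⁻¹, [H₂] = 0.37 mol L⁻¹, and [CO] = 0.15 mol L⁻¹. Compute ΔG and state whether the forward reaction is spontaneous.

ΔG = 6.06 kJ/mol; the forward reaction is non-spontaneous

Q = [CH₃OH] / ([CO]·[H₂]²) = (1.5) / ((0.15)·(0.37)²) = 73.0
ΔG = RT ln(Q/Keq) = (8.314 J mol⁻¹ K⁻¹)(500 K) × ln(73.0/17)
   = (4.157 kJ/mol)(1.457) = 6.06 kJ/mol
ΔG > 0, so the forward reaction is non-spontaneous (proceeds in reverse).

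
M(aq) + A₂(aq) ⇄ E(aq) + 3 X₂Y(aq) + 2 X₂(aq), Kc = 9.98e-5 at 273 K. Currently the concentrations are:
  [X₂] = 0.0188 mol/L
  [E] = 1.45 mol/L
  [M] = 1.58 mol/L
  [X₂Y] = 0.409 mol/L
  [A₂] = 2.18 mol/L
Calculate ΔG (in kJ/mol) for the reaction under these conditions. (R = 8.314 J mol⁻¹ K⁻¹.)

Qc = [E]·[X₂Y]³·[X₂]² / ([M]·[A₂]) = (1.45)·(0.409)³·(0.0188)² / ((1.58)·(2.18)) = 1.02e-5
ΔG = RT ln(Qc/Kc) = (8.314 J mol⁻¹ K⁻¹)(273 K) × ln(1.02e-5/9.98e-5)
   = (2.270 kJ/mol)(-2.281) = -5.18 kJ/mol
ΔG < 0, so the forward reaction is spontaneous (proceeds forward).

ΔG = -5.18 kJ/mol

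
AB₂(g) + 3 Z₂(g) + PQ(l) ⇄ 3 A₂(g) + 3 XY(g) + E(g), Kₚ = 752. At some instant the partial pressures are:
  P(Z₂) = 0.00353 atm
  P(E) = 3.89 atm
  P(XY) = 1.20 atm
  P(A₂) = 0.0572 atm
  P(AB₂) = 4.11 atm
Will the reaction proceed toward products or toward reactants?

(PQ is a pure liquid — omitted from Qₚ.)
Qₚ = P(A₂)³·P(XY)³·P(E) / (P(AB₂)·P(Z₂)³) = (0.0572)³·(1.20)³·(3.89) / ((4.11)·(0.00353)³) = 6960
Qₚ = 6960 > Kₚ = 752, so the reverse reaction proceeds.

toward reactants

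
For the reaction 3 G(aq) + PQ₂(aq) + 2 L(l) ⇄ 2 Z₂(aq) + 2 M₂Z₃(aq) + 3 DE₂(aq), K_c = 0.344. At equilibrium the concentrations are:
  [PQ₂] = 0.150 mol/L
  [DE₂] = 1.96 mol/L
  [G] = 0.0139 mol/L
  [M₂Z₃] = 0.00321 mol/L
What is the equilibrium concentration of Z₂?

(L is a pure liquid — omitted from K_c.)
At equilibrium, K_c = [Z₂]²·[M₂Z₃]²·[DE₂]³ / ([G]³·[PQ₂]) = 0.344.
([Z₂])²·(0.00321)²·(1.96)³ / ((0.0139)³·(0.150)) = 0.344
[Z₂]² = 0.00179 ⇒ [Z₂] = 0.0423 mol/L

[Z₂] = 0.0423 mol/L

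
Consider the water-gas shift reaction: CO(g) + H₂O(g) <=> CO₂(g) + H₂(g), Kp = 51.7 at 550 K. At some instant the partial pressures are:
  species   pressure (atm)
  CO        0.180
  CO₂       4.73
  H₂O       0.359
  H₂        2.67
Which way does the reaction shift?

Qp = P(CO₂)·P(H₂) / (P(CO)·P(H₂O)) = (4.73)·(2.67) / ((0.180)·(0.359)) = 195
Qp = 195 > Kp = 51.7, so the reverse reaction proceeds.

to the left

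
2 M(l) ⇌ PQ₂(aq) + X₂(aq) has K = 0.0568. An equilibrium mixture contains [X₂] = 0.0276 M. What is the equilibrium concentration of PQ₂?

(M is a pure liquid — omitted from K.)
At equilibrium, K = [PQ₂]·[X₂] = 0.0568.
([PQ₂])·(0.0276) = 0.0568
[PQ₂] = 2.06 M

[PQ₂] = 2.06 M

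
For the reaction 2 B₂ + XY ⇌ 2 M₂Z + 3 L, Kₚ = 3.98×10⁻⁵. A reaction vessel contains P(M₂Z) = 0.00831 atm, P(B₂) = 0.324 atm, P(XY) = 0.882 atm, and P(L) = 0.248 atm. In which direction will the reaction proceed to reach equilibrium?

Qₚ = P(M₂Z)²·P(L)³ / (P(B₂)²·P(XY)) = (0.00831)²·(0.248)³ / ((0.324)²·(0.882)) = 1.14×10⁻⁵
Qₚ = 1.14×10⁻⁵ < Kₚ = 3.98×10⁻⁵, so the forward reaction proceeds.

to the right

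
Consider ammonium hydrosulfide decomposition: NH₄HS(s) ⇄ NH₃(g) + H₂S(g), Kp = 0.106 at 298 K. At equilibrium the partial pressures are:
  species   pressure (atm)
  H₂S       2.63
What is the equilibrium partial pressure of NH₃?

(NH₄HS is a pure solid — omitted from Kp.)
At equilibrium, Kp = P(NH₃)·P(H₂S) = 0.106.
(P(NH₃))·(2.63) = 0.106
P(NH₃) = 0.0403 atm

P(NH₃) = 0.0403 atm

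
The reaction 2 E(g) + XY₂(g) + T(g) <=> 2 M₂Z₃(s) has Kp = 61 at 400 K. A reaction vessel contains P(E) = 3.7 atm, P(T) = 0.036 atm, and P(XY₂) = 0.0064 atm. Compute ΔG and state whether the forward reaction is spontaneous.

(M₂Z₃ is a pure solid — omitted from Qp.)
Qp = 1 / (P(E)²·P(XY₂)·P(T)) = 1 / ((3.7)²·(0.0064)·(0.036)) = 317
ΔG = RT ln(Qp/Kp) = (8.314 J mol⁻¹ K⁻¹)(400 K) × ln(317/61)
   = (3.326 kJ/mol)(1.648) = 5.48 kJ/mol
ΔG > 0, so the forward reaction is non-spontaneous (proceeds in reverse).

ΔG = 5.48 kJ/mol; the forward reaction is non-spontaneous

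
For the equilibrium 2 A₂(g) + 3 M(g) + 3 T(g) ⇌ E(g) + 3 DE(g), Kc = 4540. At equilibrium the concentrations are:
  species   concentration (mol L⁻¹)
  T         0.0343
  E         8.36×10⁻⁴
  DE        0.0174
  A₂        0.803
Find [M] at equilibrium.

At equilibrium, Kc = [E]·[DE]³ / ([A₂]²·[M]³·[T]³) = 4540.
(8.36×10⁻⁴)·(0.0174)³ / ((0.803)²·([M])³·(0.0343)³) = 4540
[M]³ = 3.73×10⁻⁸ ⇒ [M] = 0.00334 mol L⁻¹

[M] = 0.00334 mol L⁻¹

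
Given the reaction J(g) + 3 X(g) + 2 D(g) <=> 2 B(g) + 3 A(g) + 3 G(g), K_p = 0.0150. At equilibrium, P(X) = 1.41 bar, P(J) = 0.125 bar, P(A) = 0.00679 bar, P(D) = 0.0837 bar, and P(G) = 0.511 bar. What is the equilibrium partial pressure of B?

At equilibrium, K_p = P(B)²·P(A)³·P(G)³ / (P(J)·P(X)³·P(D)²) = 0.0150.
(P(B))²·(0.00679)³·(0.511)³ / ((0.125)·(1.41)³·(0.0837)²) = 0.0150
P(B)² = 882 ⇒ P(B) = 29.7 bar

P(B) = 29.7 bar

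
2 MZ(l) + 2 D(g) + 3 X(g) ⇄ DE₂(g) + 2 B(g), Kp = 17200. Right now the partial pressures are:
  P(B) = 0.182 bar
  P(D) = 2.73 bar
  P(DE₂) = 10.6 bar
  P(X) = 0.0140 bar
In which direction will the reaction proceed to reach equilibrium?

(MZ is a pure liquid — omitted from Qp.)
Qp = P(DE₂)·P(B)² / (P(D)²·P(X)³) = (10.6)·(0.182)² / ((2.73)²·(0.0140)³) = 17200
Qp = 17200 = Kp, so the system is already at equilibrium.

neither direction; the system is at equilibrium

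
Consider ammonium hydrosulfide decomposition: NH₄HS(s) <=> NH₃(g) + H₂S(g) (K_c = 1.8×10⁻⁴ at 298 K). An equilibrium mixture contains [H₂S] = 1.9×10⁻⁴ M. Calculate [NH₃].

[NH₃] = 0.95 M

(NH₄HS is a pure solid — omitted from K_c.)
At equilibrium, K_c = [NH₃]·[H₂S] = 1.8×10⁻⁴.
([NH₃])·(1.9×10⁻⁴) = 1.8×10⁻⁴
[NH₃] = 0.947 = 0.95 M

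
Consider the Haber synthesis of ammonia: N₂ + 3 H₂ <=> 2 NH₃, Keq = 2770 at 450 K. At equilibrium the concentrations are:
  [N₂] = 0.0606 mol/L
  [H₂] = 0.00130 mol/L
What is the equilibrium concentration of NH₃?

At equilibrium, Keq = [NH₃]² / ([N₂]·[H₂]³) = 2770.
([NH₃])² / ((0.0606)·(0.00130)³) = 2770
[NH₃]² = 3.69×10⁻⁷ ⇒ [NH₃] = 6.07×10⁻⁴ mol/L

[NH₃] = 6.07×10⁻⁴ mol/L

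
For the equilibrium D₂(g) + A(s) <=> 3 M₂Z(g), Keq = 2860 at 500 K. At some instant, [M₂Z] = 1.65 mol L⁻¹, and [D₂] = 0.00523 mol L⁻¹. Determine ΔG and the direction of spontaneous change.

ΔG = -5.00 kJ/mol; the forward reaction is spontaneous

(A is a pure solid — omitted from Q.)
Q = [M₂Z]³ / [D₂] = (1.65)³ / (0.00523) = 859
ΔG = RT ln(Q/Keq) = (8.314 J mol⁻¹ K⁻¹)(500 K) × ln(859/2860)
   = (4.157 kJ/mol)(-1.203) = -5.00 kJ/mol
ΔG < 0, so the forward reaction is spontaneous (proceeds forward).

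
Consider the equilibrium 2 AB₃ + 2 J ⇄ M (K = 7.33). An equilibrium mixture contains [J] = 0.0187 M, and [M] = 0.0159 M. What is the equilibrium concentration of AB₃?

[AB₃] = 2.49 M

At equilibrium, K = [M] / ([AB₃]²·[J]²) = 7.33.
(0.0159) / (([AB₃])²·(0.0187)²) = 7.33
[AB₃]² = 6.20 ⇒ [AB₃] = 2.49 M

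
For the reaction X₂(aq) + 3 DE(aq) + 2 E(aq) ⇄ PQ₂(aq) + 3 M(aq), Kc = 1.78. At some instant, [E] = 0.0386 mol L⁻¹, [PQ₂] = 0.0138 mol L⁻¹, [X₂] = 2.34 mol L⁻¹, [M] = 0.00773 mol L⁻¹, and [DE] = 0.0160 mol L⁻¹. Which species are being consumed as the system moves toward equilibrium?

X₂, DE, E (reactants)

Qc = [PQ₂]·[M]³ / ([X₂]·[DE]³·[E]²) = (0.0138)·(0.00773)³ / ((2.34)·(0.0160)³·(0.0386)²) = 0.446
Qc = 0.446 < Kc = 1.78: net forward reaction.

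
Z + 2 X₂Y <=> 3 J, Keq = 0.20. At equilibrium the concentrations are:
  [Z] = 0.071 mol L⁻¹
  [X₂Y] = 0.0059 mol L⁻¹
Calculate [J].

[J] = 0.0079 mol L⁻¹

At equilibrium, Keq = [J]³ / ([Z]·[X₂Y]²) = 0.20.
([J])³ / ((0.071)·(0.0059)²) = 0.20
[J]³ = 4.94×10⁻⁷ ⇒ [J] = 0.0079 mol L⁻¹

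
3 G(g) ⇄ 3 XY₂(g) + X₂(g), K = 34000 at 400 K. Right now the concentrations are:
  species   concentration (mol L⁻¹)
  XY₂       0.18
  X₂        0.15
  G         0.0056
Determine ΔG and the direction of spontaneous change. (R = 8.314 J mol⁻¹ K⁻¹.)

ΔG = -6.39 kJ/mol; the forward reaction is spontaneous

Q = [XY₂]³·[X₂] / [G]³ = (0.18)³·(0.15) / (0.0056)³ = 4980
ΔG = RT ln(Q/K) = (8.314 J mol⁻¹ K⁻¹)(400 K) × ln(4980/34000)
   = (3.326 kJ/mol)(-1.921) = -6.39 kJ/mol
ΔG < 0, so the forward reaction is spontaneous (proceeds forward).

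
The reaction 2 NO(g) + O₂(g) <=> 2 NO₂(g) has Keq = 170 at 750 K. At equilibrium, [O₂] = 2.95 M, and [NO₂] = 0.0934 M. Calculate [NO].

[NO] = 0.00417 M

At equilibrium, Keq = [NO₂]² / ([NO]²·[O₂]) = 170.
(0.0934)² / (([NO])²·(2.95)) = 170
[NO]² = 1.74×10⁻⁵ ⇒ [NO] = 0.00417 M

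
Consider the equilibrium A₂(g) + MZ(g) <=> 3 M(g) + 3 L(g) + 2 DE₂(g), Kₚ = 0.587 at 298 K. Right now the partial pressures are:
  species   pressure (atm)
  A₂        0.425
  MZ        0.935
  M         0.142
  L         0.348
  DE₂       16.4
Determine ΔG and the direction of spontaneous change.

ΔG = -4.89 kJ/mol; the forward reaction is spontaneous

Qₚ = P(M)³·P(L)³·P(DE₂)² / (P(A₂)·P(MZ)) = (0.142)³·(0.348)³·(16.4)² / ((0.425)·(0.935)) = 0.0817
ΔG = RT ln(Qₚ/Kₚ) = (8.314 J mol⁻¹ K⁻¹)(298 K) × ln(0.0817/0.587)
   = (2.478 kJ/mol)(-1.972) = -4.89 kJ/mol
ΔG < 0, so the forward reaction is spontaneous (proceeds forward).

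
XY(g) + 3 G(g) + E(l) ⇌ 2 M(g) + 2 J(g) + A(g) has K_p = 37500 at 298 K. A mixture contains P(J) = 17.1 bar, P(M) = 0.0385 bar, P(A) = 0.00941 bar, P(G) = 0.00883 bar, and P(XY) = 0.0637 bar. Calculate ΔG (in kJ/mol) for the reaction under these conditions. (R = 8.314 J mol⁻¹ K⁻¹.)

(E is a pure liquid — omitted from Q_p.)
Q_p = P(M)²·P(J)²·P(A) / (P(XY)·P(G)³) = (0.0385)²·(17.1)²·(0.00941) / ((0.0637)·(0.00883)³) = 93000
ΔG = RT ln(Q_p/K_p) = (8.314 J mol⁻¹ K⁻¹)(298 K) × ln(93000/37500)
   = (2.478 kJ/mol)(0.9083) = 2.25 kJ/mol
ΔG > 0, so the forward reaction is non-spontaneous (proceeds in reverse).

ΔG = 2.25 kJ/mol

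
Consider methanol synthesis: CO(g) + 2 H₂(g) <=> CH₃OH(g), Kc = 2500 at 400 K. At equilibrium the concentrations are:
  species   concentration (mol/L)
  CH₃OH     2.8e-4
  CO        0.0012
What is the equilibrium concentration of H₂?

At equilibrium, Kc = [CH₃OH] / ([CO]·[H₂]²) = 2500.
(2.8e-4) / ((0.0012)·([H₂])²) = 2500
[H₂]² = 9.33e-5 ⇒ [H₂] = 0.0097 mol/L

[H₂] = 0.0097 mol/L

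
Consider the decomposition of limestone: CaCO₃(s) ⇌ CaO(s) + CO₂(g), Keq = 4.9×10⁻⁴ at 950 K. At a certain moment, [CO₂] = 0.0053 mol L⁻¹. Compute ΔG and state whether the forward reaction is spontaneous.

(CaCO₃, CaO are pure solids — omitted from Q.)
Q = [CO₂] = 0.00530
ΔG = RT ln(Q/Keq) = (8.314 J mol⁻¹ K⁻¹)(950 K) × ln(0.00530/4.9×10⁻⁴)
   = (7.898 kJ/mol)(2.381) = 18.8 kJ/mol
ΔG > 0, so the forward reaction is non-spontaneous (proceeds in reverse).

ΔG = 18.8 kJ/mol; the forward reaction is non-spontaneous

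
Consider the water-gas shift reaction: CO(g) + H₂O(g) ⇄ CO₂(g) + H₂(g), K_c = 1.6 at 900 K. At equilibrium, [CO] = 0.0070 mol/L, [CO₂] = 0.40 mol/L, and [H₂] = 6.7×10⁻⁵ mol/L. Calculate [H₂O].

[H₂O] = 0.0024 mol/L

At equilibrium, K_c = [CO₂]·[H₂] / ([CO]·[H₂O]) = 1.6.
(0.40)·(6.7×10⁻⁵) / ((0.0070)·([H₂O])) = 1.6
[H₂O] = 0.00239 = 0.0024 mol/L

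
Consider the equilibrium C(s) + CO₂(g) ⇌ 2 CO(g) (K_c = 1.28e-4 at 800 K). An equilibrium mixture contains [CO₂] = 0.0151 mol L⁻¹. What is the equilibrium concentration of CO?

(C is a pure solid — omitted from K_c.)
At equilibrium, K_c = [CO]² / [CO₂] = 1.28e-4.
([CO])² / (0.0151) = 1.28e-4
[CO]² = 1.93e-6 ⇒ [CO] = 0.00139 mol L⁻¹

[CO] = 0.00139 mol L⁻¹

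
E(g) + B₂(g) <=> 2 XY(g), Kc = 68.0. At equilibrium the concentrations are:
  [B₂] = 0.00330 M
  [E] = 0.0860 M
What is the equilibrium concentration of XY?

At equilibrium, Kc = [XY]² / ([E]·[B₂]) = 68.0.
([XY])² / ((0.0860)·(0.00330)) = 68.0
[XY]² = 0.0193 ⇒ [XY] = 0.139 M

[XY] = 0.139 M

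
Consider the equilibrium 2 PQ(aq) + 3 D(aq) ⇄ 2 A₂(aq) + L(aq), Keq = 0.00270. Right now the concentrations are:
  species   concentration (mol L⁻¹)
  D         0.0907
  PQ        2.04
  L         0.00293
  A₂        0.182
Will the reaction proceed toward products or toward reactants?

Q = [A₂]²·[L] / ([PQ]²·[D]³) = (0.182)²·(0.00293) / ((2.04)²·(0.0907)³) = 0.0313
Q = 0.0313 > Keq = 0.00270, so the reverse reaction proceeds.

reverse (toward reactants)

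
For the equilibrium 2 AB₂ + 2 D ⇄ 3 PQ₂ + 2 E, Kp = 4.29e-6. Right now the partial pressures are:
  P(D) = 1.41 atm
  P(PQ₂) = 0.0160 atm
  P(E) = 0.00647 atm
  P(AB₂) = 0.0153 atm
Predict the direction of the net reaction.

forward (toward products)

Qp = P(PQ₂)³·P(E)² / (P(AB₂)²·P(D)²) = (0.0160)³·(0.00647)² / ((0.0153)²·(1.41)²) = 3.68e-7
Qp = 3.68e-7 < Kp = 4.29e-6, so the forward reaction proceeds.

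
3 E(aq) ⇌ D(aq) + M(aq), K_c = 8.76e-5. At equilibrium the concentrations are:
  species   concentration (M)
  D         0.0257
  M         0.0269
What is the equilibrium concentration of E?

[E] = 1.99 M

At equilibrium, K_c = [D]·[M] / [E]³ = 8.76e-5.
(0.0257)·(0.0269) / ([E])³ = 8.76e-5
[E]³ = 7.89 ⇒ [E] = 1.99 M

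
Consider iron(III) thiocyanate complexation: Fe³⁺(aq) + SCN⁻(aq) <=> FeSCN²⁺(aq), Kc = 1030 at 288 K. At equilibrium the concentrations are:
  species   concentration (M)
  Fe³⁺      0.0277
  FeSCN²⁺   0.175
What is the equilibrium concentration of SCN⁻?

At equilibrium, Kc = [FeSCN²⁺] / ([Fe³⁺]·[SCN⁻]) = 1030.
(0.175) / ((0.0277)·([SCN⁻])) = 1030
[SCN⁻] = 0.00613 M

[SCN⁻] = 0.00613 M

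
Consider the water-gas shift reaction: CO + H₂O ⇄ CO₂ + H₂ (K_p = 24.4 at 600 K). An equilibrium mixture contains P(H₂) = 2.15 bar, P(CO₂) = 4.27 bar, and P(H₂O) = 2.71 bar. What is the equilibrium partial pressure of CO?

At equilibrium, K_p = P(CO₂)·P(H₂) / (P(CO)·P(H₂O)) = 24.4.
(4.27)·(2.15) / ((P(CO))·(2.71)) = 24.4
P(CO) = 0.139 bar

P(CO) = 0.139 bar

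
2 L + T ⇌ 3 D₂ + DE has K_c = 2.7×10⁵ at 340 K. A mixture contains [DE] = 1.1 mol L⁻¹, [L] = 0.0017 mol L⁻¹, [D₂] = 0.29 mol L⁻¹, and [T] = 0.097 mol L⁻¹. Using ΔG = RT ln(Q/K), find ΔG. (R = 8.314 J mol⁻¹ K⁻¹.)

Q_c = [D₂]³·[DE] / ([L]²·[T]) = (0.29)³·(1.1) / ((0.0017)²·(0.097)) = 95700
ΔG = RT ln(Q_c/K_c) = (8.314 J mol⁻¹ K⁻¹)(340 K) × ln(95700/2.7×10⁵)
   = (2.827 kJ/mol)(-1.037) = -2.93 kJ/mol
ΔG < 0, so the forward reaction is spontaneous (proceeds forward).

ΔG = -2.93 kJ/mol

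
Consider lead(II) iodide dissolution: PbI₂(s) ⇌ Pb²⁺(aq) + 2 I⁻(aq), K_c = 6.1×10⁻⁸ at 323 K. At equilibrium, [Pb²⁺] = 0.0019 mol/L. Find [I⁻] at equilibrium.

[I⁻] = 0.0057 mol/L

(PbI₂ is a pure solid — omitted from K_c.)
At equilibrium, K_c = [Pb²⁺]·[I⁻]² = 6.1×10⁻⁸.
(0.0019)·([I⁻])² = 6.1×10⁻⁸
[I⁻]² = 3.21×10⁻⁵ ⇒ [I⁻] = 0.0057 mol/L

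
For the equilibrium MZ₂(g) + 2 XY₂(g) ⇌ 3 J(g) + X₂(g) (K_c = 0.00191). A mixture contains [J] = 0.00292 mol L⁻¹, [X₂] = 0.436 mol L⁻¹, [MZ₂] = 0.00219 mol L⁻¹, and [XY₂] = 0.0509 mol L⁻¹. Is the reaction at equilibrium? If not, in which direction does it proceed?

neither direction; the system is at equilibrium

Q_c = [J]³·[X₂] / ([MZ₂]·[XY₂]²) = (0.00292)³·(0.436) / ((0.00219)·(0.0509)²) = 0.00191
Q_c = 0.00191 = K_c, so the system is already at equilibrium.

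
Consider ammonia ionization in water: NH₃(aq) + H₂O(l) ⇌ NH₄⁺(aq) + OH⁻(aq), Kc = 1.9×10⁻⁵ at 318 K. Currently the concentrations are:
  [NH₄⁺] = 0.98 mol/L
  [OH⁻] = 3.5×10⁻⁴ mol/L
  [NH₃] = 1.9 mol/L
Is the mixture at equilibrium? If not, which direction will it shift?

(H₂O is a pure liquid — omitted from Qc.)
Qc = [NH₄⁺]·[OH⁻] / [NH₃] = (0.98)·(3.5×10⁻⁴) / (1.9) = 1.8×10⁻⁴
Qc = 1.8×10⁻⁴ > Kc = 1.9×10⁻⁵: net reverse reaction.

no; Q > K, reaction proceeds in reverse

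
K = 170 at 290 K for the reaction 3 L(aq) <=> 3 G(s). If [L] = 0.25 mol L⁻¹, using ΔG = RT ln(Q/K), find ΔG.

(G is a pure solid — omitted from Q.)
Q = 1 / [L]³ = 1 / (0.25)³ = 64.0
ΔG = RT ln(Q/K) = (8.314 J mol⁻¹ K⁻¹)(290 K) × ln(64.0/170)
   = (2.411 kJ/mol)(-0.9769) = -2.36 kJ/mol
ΔG < 0, so the forward reaction is spontaneous (proceeds forward).

ΔG = -2.36 kJ/mol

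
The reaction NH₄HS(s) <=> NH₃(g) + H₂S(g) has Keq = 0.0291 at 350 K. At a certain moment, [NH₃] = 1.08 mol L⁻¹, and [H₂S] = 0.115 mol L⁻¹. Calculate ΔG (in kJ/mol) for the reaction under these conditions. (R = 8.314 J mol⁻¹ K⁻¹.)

(NH₄HS is a pure solid — omitted from Q.)
Q = [NH₃]·[H₂S] = (1.08)·(0.115) = 0.124
ΔG = RT ln(Q/Keq) = (8.314 J mol⁻¹ K⁻¹)(350 K) × ln(0.124/0.0291)
   = (2.910 kJ/mol)(1.450) = 4.22 kJ/mol
ΔG > 0, so the forward reaction is non-spontaneous (proceeds in reverse).

ΔG = 4.22 kJ/mol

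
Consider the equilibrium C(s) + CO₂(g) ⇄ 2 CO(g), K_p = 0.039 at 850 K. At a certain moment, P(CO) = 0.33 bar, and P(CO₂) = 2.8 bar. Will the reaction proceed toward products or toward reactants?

(C is a pure solid — omitted from Q_p.)
Q_p = P(CO)² / P(CO₂) = (0.33)² / (2.8) = 0.039
Q_p = 0.039 = K_p, so the system is already at equilibrium.

no net change (already at equilibrium)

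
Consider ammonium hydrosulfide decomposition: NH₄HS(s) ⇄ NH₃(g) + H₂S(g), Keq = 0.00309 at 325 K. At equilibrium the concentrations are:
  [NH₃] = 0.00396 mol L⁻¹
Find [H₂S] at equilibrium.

(NH₄HS is a pure solid — omitted from Keq.)
At equilibrium, Keq = [NH₃]·[H₂S] = 0.00309.
(0.00396)·([H₂S]) = 0.00309
[H₂S] = 0.780 mol L⁻¹

[H₂S] = 0.780 mol L⁻¹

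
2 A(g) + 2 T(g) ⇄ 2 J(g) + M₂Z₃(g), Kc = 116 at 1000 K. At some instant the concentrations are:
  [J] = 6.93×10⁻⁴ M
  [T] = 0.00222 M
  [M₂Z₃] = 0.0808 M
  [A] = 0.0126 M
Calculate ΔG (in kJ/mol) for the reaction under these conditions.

ΔG = -7.06 kJ/mol

Qc = [J]²·[M₂Z₃] / ([A]²·[T]²) = (6.93×10⁻⁴)²·(0.0808) / ((0.0126)²·(0.00222)²) = 49.6
ΔG = RT ln(Qc/Kc) = (8.314 J mol⁻¹ K⁻¹)(1000 K) × ln(49.6/116)
   = (8.314 kJ/mol)(-0.8496) = -7.06 kJ/mol
ΔG < 0, so the forward reaction is spontaneous (proceeds forward).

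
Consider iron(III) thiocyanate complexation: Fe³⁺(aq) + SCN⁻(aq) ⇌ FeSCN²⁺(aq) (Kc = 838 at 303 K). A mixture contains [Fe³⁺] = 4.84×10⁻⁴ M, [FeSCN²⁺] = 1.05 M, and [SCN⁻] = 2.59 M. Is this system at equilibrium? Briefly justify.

Qc = [FeSCN²⁺] / ([Fe³⁺]·[SCN⁻]) = (1.05) / ((4.84×10⁻⁴)·(2.59)) = 838
Qc = 838 = Kc; the system is at equilibrium.

yes, at equilibrium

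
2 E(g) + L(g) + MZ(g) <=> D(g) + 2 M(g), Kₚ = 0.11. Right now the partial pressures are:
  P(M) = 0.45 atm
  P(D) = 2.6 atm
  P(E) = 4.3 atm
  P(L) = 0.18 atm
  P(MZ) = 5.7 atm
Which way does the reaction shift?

in the forward direction

Qₚ = P(D)·P(M)² / (P(E)²·P(L)·P(MZ)) = (2.6)·(0.45)² / ((4.3)²·(0.18)·(5.7)) = 0.028
Qₚ = 0.028 < Kₚ = 0.11, so the forward reaction proceeds.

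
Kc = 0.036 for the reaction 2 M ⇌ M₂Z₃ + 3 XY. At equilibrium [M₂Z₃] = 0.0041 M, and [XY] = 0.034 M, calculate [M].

At equilibrium, Kc = [M₂Z₃]·[XY]³ / [M]² = 0.036.
(0.0041)·(0.034)³ / ([M])² = 0.036
[M]² = 4.48e-6 ⇒ [M] = 0.0021 M

[M] = 0.0021 M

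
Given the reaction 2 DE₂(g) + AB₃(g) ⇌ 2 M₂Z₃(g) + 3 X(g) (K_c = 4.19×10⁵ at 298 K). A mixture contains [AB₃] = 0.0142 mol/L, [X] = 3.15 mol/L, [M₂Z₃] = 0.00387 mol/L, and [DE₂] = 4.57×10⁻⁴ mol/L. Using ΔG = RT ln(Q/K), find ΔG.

ΔG = -2.42 kJ/mol

Q_c = [M₂Z₃]²·[X]³ / ([DE₂]²·[AB₃]) = (0.00387)²·(3.15)³ / ((4.57×10⁻⁴)²·(0.0142)) = 1.58×10⁵
ΔG = RT ln(Q_c/K_c) = (8.314 J mol⁻¹ K⁻¹)(298 K) × ln(1.58×10⁵/4.19×10⁵)
   = (2.478 kJ/mol)(-0.9753) = -2.42 kJ/mol
ΔG < 0, so the forward reaction is spontaneous (proceeds forward).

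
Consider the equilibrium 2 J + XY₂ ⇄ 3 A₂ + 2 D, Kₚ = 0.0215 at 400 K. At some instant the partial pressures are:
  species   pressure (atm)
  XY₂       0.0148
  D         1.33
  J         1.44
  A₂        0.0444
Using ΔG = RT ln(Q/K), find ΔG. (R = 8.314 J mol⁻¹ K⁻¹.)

Qₚ = P(A₂)³·P(D)² / (P(J)²·P(XY₂)) = (0.0444)³·(1.33)² / ((1.44)²·(0.0148)) = 0.00505
ΔG = RT ln(Qₚ/Kₚ) = (8.314 J mol⁻¹ K⁻¹)(400 K) × ln(0.00505/0.0215)
   = (3.326 kJ/mol)(-1.449) = -4.82 kJ/mol
ΔG < 0, so the forward reaction is spontaneous (proceeds forward).

ΔG = -4.82 kJ/mol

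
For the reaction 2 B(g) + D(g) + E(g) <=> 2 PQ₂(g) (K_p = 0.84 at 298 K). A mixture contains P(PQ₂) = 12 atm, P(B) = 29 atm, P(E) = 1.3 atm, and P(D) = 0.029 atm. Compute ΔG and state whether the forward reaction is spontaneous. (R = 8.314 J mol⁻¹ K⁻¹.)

Q_p = P(PQ₂)² / (P(B)²·P(D)·P(E)) = (12)² / ((29)²·(0.029)·(1.3)) = 4.54
ΔG = RT ln(Q_p/K_p) = (8.314 J mol⁻¹ K⁻¹)(298 K) × ln(4.54/0.84)
   = (2.478 kJ/mol)(1.687) = 4.18 kJ/mol
ΔG > 0, so the forward reaction is non-spontaneous (proceeds in reverse).

ΔG = 4.18 kJ/mol; the forward reaction is non-spontaneous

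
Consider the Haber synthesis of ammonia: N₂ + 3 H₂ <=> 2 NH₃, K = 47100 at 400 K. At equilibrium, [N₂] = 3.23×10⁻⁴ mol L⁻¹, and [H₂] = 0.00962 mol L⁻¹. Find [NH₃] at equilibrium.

At equilibrium, K = [NH₃]² / ([N₂]·[H₂]³) = 47100.
([NH₃])² / ((3.23×10⁻⁴)·(0.00962)³) = 47100
[NH₃]² = 1.35×10⁻⁵ ⇒ [NH₃] = 0.00368 mol L⁻¹

[NH₃] = 0.00368 mol L⁻¹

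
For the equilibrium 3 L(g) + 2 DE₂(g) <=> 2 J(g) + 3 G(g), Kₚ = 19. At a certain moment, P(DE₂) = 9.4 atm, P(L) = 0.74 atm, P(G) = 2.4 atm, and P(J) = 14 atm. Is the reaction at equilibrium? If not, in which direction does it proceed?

Qₚ = P(J)²·P(G)³ / (P(L)³·P(DE₂)²) = (14)²·(2.4)³ / ((0.74)³·(9.4)²) = 76
Qₚ = 76 > Kₚ = 19, so the reverse reaction proceeds.

toward reactants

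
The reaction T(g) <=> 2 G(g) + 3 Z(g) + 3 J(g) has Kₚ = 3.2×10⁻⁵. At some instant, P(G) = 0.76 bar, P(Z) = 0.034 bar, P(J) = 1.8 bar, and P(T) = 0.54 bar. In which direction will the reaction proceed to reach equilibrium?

Qₚ = P(G)²·P(Z)³·P(J)³ / P(T) = (0.76)²·(0.034)³·(1.8)³ / (0.54) = 2.5×10⁻⁴
Qₚ = 2.5×10⁻⁴ > Kₚ = 3.2×10⁻⁵, so the reverse reaction proceeds.

toward reactants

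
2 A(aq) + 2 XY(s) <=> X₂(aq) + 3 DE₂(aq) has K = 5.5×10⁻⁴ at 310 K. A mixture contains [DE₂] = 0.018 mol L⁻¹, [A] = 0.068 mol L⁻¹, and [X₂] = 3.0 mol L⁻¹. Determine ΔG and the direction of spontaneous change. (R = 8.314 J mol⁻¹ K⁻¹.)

ΔG = 4.97 kJ/mol; the forward reaction is non-spontaneous

(XY is a pure solid — omitted from Q.)
Q = [X₂]·[DE₂]³ / [A]² = (3.0)·(0.018)³ / (0.068)² = 0.00378
ΔG = RT ln(Q/K) = (8.314 J mol⁻¹ K⁻¹)(310 K) × ln(0.00378/5.5×10⁻⁴)
   = (2.577 kJ/mol)(1.928) = 4.97 kJ/mol
ΔG > 0, so the forward reaction is non-spontaneous (proceeds in reverse).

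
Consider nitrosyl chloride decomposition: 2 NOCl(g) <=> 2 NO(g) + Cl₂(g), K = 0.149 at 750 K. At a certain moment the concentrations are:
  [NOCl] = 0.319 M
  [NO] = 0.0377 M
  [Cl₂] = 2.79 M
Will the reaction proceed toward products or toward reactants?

forward (toward products)

Q = [NO]²·[Cl₂] / [NOCl]² = (0.0377)²·(2.79) / (0.319)² = 0.0390
Q = 0.0390 < K = 0.149, so the forward reaction proceeds.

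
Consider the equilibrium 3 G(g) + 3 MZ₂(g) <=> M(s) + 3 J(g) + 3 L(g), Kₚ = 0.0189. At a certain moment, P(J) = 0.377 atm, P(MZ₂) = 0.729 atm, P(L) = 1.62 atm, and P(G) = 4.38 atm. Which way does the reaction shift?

in the forward direction

(M is a pure solid — omitted from Qₚ.)
Qₚ = P(J)³·P(L)³ / (P(G)³·P(MZ₂)³) = (0.377)³·(1.62)³ / ((4.38)³·(0.729)³) = 0.00700
Qₚ = 0.00700 < Kₚ = 0.0189, so the forward reaction proceeds.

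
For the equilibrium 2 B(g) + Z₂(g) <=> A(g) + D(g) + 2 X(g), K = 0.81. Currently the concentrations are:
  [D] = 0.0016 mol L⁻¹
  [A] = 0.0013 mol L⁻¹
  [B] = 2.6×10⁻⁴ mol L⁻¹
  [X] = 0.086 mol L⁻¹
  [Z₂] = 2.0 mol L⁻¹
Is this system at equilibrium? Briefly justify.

Q = [A]·[D]·[X]² / ([B]²·[Z₂]) = (0.0013)·(0.0016)·(0.086)² / ((2.6×10⁻⁴)²·(2.0)) = 0.11
Q = 0.11 < K = 0.81: net forward reaction.

no; Q < K, reaction proceeds forward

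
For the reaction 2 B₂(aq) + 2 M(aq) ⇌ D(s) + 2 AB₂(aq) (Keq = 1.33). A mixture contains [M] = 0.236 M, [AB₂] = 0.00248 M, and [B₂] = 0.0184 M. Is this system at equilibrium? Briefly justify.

no; Q < K, reaction proceeds forward

(D is a pure solid — omitted from Q.)
Q = [AB₂]² / ([B₂]²·[M]²) = (0.00248)² / ((0.0184)²·(0.236)²) = 0.326
Q = 0.326 < Keq = 1.33: net forward reaction.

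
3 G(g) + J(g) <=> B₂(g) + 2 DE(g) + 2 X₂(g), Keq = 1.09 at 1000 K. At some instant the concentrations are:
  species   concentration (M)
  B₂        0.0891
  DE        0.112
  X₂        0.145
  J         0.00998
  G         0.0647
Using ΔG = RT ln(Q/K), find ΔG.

ΔG = 17.3 kJ/mol

Q = [B₂]·[DE]²·[X₂]² / ([G]³·[J]) = (0.0891)·(0.112)²·(0.145)² / ((0.0647)³·(0.00998)) = 8.69
ΔG = RT ln(Q/Keq) = (8.314 J mol⁻¹ K⁻¹)(1000 K) × ln(8.69/1.09)
   = (8.314 kJ/mol)(2.076) = 17.3 kJ/mol
ΔG > 0, so the forward reaction is non-spontaneous (proceeds in reverse).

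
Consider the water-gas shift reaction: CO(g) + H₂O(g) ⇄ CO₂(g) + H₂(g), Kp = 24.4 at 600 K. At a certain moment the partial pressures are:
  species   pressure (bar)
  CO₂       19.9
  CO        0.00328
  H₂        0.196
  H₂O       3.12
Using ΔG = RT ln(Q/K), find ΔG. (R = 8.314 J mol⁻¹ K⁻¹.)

ΔG = 13.7 kJ/mol

Qp = P(CO₂)·P(H₂) / (P(CO)·P(H₂O)) = (19.9)·(0.196) / ((0.00328)·(3.12)) = 381
ΔG = RT ln(Qp/Kp) = (8.314 J mol⁻¹ K⁻¹)(600 K) × ln(381/24.4)
   = (4.988 kJ/mol)(2.748) = 13.7 kJ/mol
ΔG > 0, so the forward reaction is non-spontaneous (proceeds in reverse).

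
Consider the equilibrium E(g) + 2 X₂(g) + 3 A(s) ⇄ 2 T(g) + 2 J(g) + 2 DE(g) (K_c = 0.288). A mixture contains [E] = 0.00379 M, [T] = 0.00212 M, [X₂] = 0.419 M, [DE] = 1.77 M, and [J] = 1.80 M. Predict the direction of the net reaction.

(A is a pure solid — omitted from Q_c.)
Q_c = [T]²·[J]²·[DE]² / ([E]·[X₂]²) = (0.00212)²·(1.80)²·(1.77)² / ((0.00379)·(0.419)²) = 0.0686
Q_c = 0.0686 < K_c = 0.288, so the forward reaction proceeds.

in the forward direction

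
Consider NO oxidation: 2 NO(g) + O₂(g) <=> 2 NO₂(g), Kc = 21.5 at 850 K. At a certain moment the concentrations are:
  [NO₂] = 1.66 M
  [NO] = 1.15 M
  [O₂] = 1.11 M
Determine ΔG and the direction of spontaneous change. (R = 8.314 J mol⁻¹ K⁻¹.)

Qc = [NO₂]² / ([NO]²·[O₂]) = (1.66)² / ((1.15)²·(1.11)) = 1.88
ΔG = RT ln(Qc/Kc) = (8.314 J mol⁻¹ K⁻¹)(850 K) × ln(1.88/21.5)
   = (7.067 kJ/mol)(-2.437) = -17.2 kJ/mol
ΔG < 0, so the forward reaction is spontaneous (proceeds forward).

ΔG = -17.2 kJ/mol; the forward reaction is spontaneous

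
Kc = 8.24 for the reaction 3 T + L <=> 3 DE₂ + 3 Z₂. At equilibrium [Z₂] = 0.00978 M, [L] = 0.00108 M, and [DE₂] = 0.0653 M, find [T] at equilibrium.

[T] = 0.00308 M

At equilibrium, Kc = [DE₂]³·[Z₂]³ / ([T]³·[L]) = 8.24.
(0.0653)³·(0.00978)³ / (([T])³·(0.00108)) = 8.24
[T]³ = 2.93×10⁻⁸ ⇒ [T] = 0.00308 M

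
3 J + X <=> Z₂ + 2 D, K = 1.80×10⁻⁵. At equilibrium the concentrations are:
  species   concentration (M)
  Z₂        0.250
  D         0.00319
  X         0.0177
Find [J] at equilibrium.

[J] = 2.00 M

At equilibrium, K = [Z₂]·[D]² / ([J]³·[X]) = 1.80×10⁻⁵.
(0.250)·(0.00319)² / (([J])³·(0.0177)) = 1.80×10⁻⁵
[J]³ = 7.99 ⇒ [J] = 2.00 M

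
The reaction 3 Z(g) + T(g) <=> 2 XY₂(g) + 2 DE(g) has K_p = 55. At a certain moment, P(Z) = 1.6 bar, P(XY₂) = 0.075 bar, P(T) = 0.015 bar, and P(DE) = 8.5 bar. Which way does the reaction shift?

Q_p = P(XY₂)²·P(DE)² / (P(Z)³·P(T)) = (0.075)²·(8.5)² / ((1.6)³·(0.015)) = 6.6
Q_p = 6.6 < K_p = 55, so the forward reaction proceeds.

to the right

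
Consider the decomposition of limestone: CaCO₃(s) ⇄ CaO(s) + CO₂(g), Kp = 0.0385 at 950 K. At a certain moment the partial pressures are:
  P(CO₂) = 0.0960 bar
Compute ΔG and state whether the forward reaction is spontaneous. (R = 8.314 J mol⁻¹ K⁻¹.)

(CaCO₃, CaO are pure solids — omitted from Qp.)
Qp = P(CO₂) = 0.0960
ΔG = RT ln(Qp/Kp) = (8.314 J mol⁻¹ K⁻¹)(950 K) × ln(0.0960/0.0385)
   = (7.898 kJ/mol)(0.9137) = 7.22 kJ/mol
ΔG > 0, so the forward reaction is non-spontaneous (proceeds in reverse).

ΔG = 7.22 kJ/mol; the forward reaction is non-spontaneous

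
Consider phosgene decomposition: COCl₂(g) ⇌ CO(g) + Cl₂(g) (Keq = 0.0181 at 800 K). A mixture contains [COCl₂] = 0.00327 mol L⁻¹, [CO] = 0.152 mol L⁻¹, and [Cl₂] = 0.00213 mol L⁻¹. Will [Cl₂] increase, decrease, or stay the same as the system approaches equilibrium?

decrease

Q = [CO]·[Cl₂] / [COCl₂] = (0.152)·(0.00213) / (0.00327) = 0.0990
Q = 0.0990 > Keq = 0.0181: net reverse reaction.
Cl₂ is a product, so it decreases.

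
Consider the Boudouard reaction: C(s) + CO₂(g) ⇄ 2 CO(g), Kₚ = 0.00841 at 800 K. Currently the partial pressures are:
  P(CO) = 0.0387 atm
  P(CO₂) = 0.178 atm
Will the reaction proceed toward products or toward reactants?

neither direction; the system is at equilibrium

(C is a pure solid — omitted from Qₚ.)
Qₚ = P(CO)² / P(CO₂) = (0.0387)² / (0.178) = 0.00841
Qₚ = 0.00841 = Kₚ, so the system is already at equilibrium.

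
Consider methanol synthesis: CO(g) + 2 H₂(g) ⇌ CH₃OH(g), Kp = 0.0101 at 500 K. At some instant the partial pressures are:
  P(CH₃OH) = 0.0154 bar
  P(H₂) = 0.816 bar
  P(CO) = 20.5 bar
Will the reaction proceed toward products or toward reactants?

Qp = P(CH₃OH) / (P(CO)·P(H₂)²) = (0.0154) / ((20.5)·(0.816)²) = 0.00113
Qp = 0.00113 < Kp = 0.0101, so the forward reaction proceeds.

to the right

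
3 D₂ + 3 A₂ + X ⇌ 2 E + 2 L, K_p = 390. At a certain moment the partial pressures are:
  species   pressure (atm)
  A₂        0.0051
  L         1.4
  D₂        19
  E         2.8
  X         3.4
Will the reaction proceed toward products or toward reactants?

toward reactants

Q_p = P(E)²·P(L)² / (P(D₂)³·P(A₂)³·P(X)) = (2.8)²·(1.4)² / ((19)³·(0.0051)³·(3.4)) = 5000
Q_p = 5000 > K_p = 390, so the reverse reaction proceeds.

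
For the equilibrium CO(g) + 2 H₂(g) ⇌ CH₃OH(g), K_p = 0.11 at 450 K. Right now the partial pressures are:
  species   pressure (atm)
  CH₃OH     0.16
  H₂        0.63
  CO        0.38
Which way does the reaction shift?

toward reactants

Q_p = P(CH₃OH) / (P(CO)·P(H₂)²) = (0.16) / ((0.38)·(0.63)²) = 1.1
Q_p = 1.1 > K_p = 0.11, so the reverse reaction proceeds.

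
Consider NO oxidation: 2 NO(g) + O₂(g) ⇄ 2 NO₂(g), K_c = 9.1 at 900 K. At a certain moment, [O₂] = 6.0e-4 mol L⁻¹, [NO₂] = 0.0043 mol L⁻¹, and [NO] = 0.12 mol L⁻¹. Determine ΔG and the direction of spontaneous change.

Q_c = [NO₂]² / ([NO]²·[O₂]) = (0.0043)² / ((0.12)²·(6.0e-4)) = 2.14
ΔG = RT ln(Q_c/K_c) = (8.314 J mol⁻¹ K⁻¹)(900 K) × ln(2.14/9.1)
   = (7.483 kJ/mol)(-1.447) = -10.8 kJ/mol
ΔG < 0, so the forward reaction is spontaneous (proceeds forward).

ΔG = -10.8 kJ/mol; the forward reaction is spontaneous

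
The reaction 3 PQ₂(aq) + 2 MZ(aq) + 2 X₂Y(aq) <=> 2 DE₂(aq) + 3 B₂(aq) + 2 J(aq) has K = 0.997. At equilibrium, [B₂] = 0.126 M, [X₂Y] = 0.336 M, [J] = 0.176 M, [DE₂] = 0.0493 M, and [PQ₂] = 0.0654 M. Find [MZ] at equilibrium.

[MZ] = 0.0692 M

At equilibrium, K = [DE₂]²·[B₂]³·[J]² / ([PQ₂]³·[MZ]²·[X₂Y]²) = 0.997.
(0.0493)²·(0.126)³·(0.176)² / ((0.0654)³·([MZ])²·(0.336)²) = 0.997
[MZ]² = 0.00478 ⇒ [MZ] = 0.0692 M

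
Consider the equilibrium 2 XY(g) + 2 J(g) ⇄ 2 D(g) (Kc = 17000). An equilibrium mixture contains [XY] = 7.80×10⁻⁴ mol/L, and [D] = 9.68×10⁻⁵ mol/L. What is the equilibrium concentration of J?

At equilibrium, Kc = [D]² / ([XY]²·[J]²) = 17000.
(9.68×10⁻⁵)² / ((7.80×10⁻⁴)²·([J])²) = 17000
[J]² = 9.06×10⁻⁷ ⇒ [J] = 9.52×10⁻⁴ mol/L

[J] = 9.52×10⁻⁴ mol/L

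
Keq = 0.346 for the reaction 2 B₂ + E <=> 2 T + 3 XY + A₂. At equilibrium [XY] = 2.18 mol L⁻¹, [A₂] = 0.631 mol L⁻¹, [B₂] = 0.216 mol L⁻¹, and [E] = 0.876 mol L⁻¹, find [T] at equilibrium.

At equilibrium, Keq = [T]²·[XY]³·[A₂] / ([B₂]²·[E]) = 0.346.
([T])²·(2.18)³·(0.631) / ((0.216)²·(0.876)) = 0.346
[T]² = 0.00216 ⇒ [T] = 0.0465 mol L⁻¹

[T] = 0.0465 mol L⁻¹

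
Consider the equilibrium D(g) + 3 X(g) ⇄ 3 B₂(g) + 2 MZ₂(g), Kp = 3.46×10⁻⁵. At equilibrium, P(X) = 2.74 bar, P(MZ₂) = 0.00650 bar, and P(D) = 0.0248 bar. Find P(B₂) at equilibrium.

P(B₂) = 0.748 bar

At equilibrium, Kp = P(B₂)³·P(MZ₂)² / (P(D)·P(X)³) = 3.46×10⁻⁵.
(P(B₂))³·(0.00650)² / ((0.0248)·(2.74)³) = 3.46×10⁻⁵
P(B₂)³ = 0.418 ⇒ P(B₂) = 0.748 bar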